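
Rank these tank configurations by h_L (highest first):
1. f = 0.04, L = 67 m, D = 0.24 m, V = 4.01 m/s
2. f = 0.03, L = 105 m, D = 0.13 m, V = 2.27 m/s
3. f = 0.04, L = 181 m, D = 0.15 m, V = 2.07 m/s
Case 1: h_L = 9.152 m
Case 2: h_L = 6.364 m
Case 3: h_L = 10.54 m
Ranking (highest first): 3, 1, 2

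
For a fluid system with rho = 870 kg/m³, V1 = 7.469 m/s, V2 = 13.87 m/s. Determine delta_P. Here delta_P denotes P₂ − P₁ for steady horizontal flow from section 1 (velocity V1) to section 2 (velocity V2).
Formula: \Delta P = \frac{1}{2} \rho (V_1^2 - V_2^2)
delta_P = 0.5·870·(7.469² − 13.87²)/1000 = -59.42 kPa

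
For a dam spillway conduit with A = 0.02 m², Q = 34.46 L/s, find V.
Formula: Q = A V
Substituting knowns: 34.46 = 0.02·V·1000
Solving for V: V = (34.46/1000)/0.02 = 1.723 m/s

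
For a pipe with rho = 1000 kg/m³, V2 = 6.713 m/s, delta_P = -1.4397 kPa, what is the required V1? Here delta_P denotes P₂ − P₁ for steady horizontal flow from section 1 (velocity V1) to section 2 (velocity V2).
Formula: \Delta P = \frac{1}{2} \rho (V_1^2 - V_2^2)
Substituting knowns: -1.4397 = 0.5·1000·(V1² − 6.713²)/1000
Solving for V1: V1 = √(6.713² + 2·(-1.4397·1000)/1000) = 6.495 m/s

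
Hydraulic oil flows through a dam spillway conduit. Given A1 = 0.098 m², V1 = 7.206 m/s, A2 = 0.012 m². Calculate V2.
Formula: V_2 = \frac{A_1 V_1}{A_2}
V2 = 0.098·7.206/0.012 = 58.85 m/s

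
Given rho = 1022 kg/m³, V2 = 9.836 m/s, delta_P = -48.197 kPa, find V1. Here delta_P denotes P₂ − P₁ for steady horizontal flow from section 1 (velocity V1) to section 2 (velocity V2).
Formula: \Delta P = \frac{1}{2} \rho (V_1^2 - V_2^2)
Substituting knowns: -48.197 = 0.5·1022·(V1² − 9.836²)/1000
Solving for V1: V1 = √(9.836² + 2·(-48.197·1000)/1022) = 1.558 m/s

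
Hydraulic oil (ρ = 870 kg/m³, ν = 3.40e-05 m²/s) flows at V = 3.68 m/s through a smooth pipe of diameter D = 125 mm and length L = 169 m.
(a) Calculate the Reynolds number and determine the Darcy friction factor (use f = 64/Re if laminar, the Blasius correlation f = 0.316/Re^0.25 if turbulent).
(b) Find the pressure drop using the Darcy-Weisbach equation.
(a) Re = V·D/ν = 3.68·0.125/3.40e-05 = 13529 → turbulent (Re > 4000); f = 0.316/Re^0.25 = 0.316/13529^0.25 = 0.0293
(b) Darcy-Weisbach: ΔP = f·(L/D)·½ρV²/1000 = 0.0293·(169/0.125)·½·870·3.68²/1000 = 233.4 kPa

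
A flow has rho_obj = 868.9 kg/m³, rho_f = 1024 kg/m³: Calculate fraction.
Formula: f_{sub} = \frac{\rho_{obj}}{\rho_f}
fraction = 868.9/1024 = 0.8485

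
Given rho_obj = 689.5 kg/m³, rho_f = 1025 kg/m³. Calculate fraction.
Formula: f_{sub} = \frac{\rho_{obj}}{\rho_f}
fraction = 689.5/1025 = 0.6727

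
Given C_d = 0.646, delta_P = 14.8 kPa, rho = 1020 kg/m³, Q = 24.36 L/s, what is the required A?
Formula: Q = C_d A \sqrt{\frac{2 \Delta P}{\rho}}
Substituting knowns: 24.36 = 0.646·A·√(2·(14.8·1000)/1020)·1000
Solving for A: A = (24.36/1000)/(0.646·√(2·(14.8·1000)/1020)) = 0.007 m²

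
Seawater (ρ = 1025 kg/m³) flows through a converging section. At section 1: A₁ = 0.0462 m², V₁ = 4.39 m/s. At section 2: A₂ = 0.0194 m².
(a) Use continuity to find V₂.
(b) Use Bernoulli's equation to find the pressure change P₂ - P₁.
(a) Continuity: A₁V₁=A₂V₂ -> V₂=A₁V₁/A₂=0.0462*4.39/0.0194=10.45 m/s
(b) Bernoulli: P₂-P₁=0.5*rho*(V₁^2-V₂^2)/1000=0.5*1025*(4.39^2-10.45^2)/1000=-46.09 kPa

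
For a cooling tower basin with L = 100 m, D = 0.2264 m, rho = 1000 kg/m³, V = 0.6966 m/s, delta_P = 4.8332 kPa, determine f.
Formula: \Delta P = f \frac{L}{D} \frac{\rho V^2}{2}
Substituting knowns: 4.8332 = f·(100/0.2264)·0.5·1000·0.6966²/1000
Solving for f: f = (4.8332·1000)/((100/0.2264)·0.5·1000·0.6966²) = 0.0451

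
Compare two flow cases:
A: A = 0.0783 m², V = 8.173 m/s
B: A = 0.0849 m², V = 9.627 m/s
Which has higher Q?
Q(A) = 639.9 L/s, Q(B) = 817.3 L/s. Answer: B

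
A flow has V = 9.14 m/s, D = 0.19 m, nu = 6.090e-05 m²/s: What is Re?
Formula: Re = \frac{V D}{\nu}
Re = 9.14·0.19/6.090e-05 = 28516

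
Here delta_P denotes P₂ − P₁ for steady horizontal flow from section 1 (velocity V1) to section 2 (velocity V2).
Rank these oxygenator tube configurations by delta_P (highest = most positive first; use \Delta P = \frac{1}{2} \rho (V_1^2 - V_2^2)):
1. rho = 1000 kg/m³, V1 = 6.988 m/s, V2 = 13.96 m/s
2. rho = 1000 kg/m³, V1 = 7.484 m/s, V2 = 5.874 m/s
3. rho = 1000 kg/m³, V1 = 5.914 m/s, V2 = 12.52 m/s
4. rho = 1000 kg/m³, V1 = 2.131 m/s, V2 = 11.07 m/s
Case 1: delta_P = -73.02 kPa
Case 2: delta_P = 10.75 kPa
Case 3: delta_P = -60.89 kPa
Case 4: delta_P = -59 kPa
Ranking (highest first): 2, 4, 3, 1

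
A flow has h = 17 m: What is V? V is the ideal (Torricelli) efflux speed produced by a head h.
Formula: V = \sqrt{2 g h}
V = √(2·9.81·17) = 18.26 m/s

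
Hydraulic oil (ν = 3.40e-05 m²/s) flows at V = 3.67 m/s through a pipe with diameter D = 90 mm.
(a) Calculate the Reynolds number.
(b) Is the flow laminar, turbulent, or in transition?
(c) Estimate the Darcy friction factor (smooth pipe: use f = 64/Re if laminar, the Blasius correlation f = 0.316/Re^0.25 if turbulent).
(a) Re = V·D/ν = 3.67·0.09/3.40e-05 = 9714.7
(b) Flow regime: turbulent (Re > 4000)
(c) Friction factor: f = 0.316/Re^0.25 = 0.316/9714.7^0.25 = 0.03183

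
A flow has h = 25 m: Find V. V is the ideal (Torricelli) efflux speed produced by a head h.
Formula: V = \sqrt{2 g h}
V = √(2·9.81·25) = 22.15 m/s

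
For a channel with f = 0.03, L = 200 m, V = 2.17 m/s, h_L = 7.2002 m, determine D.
Formula: h_L = f \frac{L}{D} \frac{V^2}{2g}
Substituting knowns: 7.2002 = 0.03·(200/D)·2.17²/(2·9.81)
Solving for D: D = 0.03·200·2.17²/(2·9.81·7.2002) = 0.2 m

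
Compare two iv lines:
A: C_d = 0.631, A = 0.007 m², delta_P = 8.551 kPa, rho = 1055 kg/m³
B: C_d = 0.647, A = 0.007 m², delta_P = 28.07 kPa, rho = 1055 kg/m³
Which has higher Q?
Q(A) = 17.78 L/s, Q(B) = 33.04 L/s. Answer: B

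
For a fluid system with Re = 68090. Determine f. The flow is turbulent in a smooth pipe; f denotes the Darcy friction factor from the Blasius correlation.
Formula: f = \frac{0.316}{Re^{0.25}}
f = 0.316/68090^0.25 = 0.01956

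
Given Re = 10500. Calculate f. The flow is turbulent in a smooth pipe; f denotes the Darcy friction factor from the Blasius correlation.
Formula: f = \frac{0.316}{Re^{0.25}}
f = 0.316/10500^0.25 = 0.03122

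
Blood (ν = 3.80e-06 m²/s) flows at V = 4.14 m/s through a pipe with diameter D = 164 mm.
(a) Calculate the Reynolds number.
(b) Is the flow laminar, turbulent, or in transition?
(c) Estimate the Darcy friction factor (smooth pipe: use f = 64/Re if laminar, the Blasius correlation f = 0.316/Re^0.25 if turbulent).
(a) Re = V·D/ν = 4.14·0.164/3.80e-06 = 178670
(b) Flow regime: turbulent (Re > 4000)
(c) Friction factor: f = 0.316/Re^0.25 = 0.316/178670^0.25 = 0.01537 (Blasius is strictly valid for Re ≲ 1e5; used here as the smooth-pipe estimate the problem specifies)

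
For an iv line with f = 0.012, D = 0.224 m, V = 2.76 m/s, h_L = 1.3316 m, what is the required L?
Formula: h_L = f \frac{L}{D} \frac{V^2}{2g}
Substituting knowns: 1.3316 = 0.012·(L/0.224)·2.76²/(2·9.81)
Solving for L: L = 1.3316·2·9.81·0.224/(0.012·2.76²) = 64.02 m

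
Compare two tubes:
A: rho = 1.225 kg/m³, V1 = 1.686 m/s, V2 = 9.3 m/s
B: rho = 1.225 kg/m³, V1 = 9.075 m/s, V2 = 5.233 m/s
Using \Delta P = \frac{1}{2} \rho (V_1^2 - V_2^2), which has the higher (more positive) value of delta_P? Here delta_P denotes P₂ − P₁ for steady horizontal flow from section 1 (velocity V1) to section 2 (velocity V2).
delta_P(A) = -0.05123 kPa, delta_P(B) = 0.03367 kPa. Answer: B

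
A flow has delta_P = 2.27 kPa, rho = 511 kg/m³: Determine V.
Formula: V = \sqrt{\frac{2 \Delta P}{\rho}}
V = √(2·(2.27·1000)/511) = 2.981 m/s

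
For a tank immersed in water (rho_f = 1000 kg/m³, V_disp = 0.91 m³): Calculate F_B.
Formula: F_B = \rho_f g V_{disp}
F_B = 1000·9.81·0.91 = 8927 N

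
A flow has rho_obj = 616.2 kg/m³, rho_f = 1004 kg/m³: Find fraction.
Formula: f_{sub} = \frac{\rho_{obj}}{\rho_f}
fraction = 616.2/1004 = 0.6137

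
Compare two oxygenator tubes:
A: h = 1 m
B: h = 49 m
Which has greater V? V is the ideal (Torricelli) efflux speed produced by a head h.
V(A) = 4.429 m/s, V(B) = 31.01 m/s. Answer: B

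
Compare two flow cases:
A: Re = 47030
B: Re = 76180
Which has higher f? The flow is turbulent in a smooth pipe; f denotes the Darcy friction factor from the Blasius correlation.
f(A) = 0.02146, f(B) = 0.01902. Answer: A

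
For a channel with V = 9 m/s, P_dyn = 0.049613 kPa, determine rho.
Formula: P_{dyn} = \frac{1}{2} \rho V^2
Substituting knowns: 0.049613 = 0.5·rho·9²/1000
Solving for rho: rho = 2·(0.049613·1000)/9² = 1.225 kg/m³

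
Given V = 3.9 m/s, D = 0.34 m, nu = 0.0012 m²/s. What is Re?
Formula: Re = \frac{V D}{\nu}
Re = 3.9·0.34/0.0012 = 1105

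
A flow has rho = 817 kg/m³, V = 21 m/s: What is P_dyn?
Formula: P_{dyn} = \frac{1}{2} \rho V^2
P_dyn = 0.5·817·21²/1000 = 180.1 kPa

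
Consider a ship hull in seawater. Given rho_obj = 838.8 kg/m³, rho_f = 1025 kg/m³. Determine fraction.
Formula: f_{sub} = \frac{\rho_{obj}}{\rho_f}
fraction = 838.8/1025 = 0.8183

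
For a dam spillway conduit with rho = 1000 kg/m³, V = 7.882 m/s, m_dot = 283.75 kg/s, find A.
Formula: \dot{m} = \rho A V
Substituting knowns: 283.75 = 1000·A·7.882
Solving for A: A = 283.75/(1000·7.882) = 0.036 m²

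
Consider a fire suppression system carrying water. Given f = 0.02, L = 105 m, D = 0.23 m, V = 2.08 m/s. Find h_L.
Formula: h_L = f \frac{L}{D} \frac{V^2}{2g}
h_L = 0.02·(105/0.23)·2.08²/(2·9.81) = 2.013 m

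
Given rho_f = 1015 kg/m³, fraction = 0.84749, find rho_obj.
Formula: f_{sub} = \frac{\rho_{obj}}{\rho_f}
Substituting knowns: 0.84749 = rho_obj/1015
Solving for rho_obj: rho_obj = 0.84749·1015 = 860.2 kg/m³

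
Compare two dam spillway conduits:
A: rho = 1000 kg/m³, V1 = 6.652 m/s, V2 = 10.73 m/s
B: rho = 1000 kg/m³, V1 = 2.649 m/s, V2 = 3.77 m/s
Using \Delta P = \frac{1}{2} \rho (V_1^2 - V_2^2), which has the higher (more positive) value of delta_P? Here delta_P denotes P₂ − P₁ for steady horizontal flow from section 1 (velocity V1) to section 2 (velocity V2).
delta_P(A) = -35.44 kPa, delta_P(B) = -3.598 kPa. Answer: B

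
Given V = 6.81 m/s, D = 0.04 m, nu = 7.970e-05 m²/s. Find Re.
Formula: Re = \frac{V D}{\nu}
Re = 6.81·0.04/7.970e-05 = 3418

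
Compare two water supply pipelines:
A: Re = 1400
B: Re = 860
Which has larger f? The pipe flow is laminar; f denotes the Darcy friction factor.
f(A) = 0.04571, f(B) = 0.07442. Answer: B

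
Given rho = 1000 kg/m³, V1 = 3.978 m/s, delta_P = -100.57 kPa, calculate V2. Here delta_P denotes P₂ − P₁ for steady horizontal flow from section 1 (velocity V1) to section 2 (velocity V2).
Formula: \Delta P = \frac{1}{2} \rho (V_1^2 - V_2^2)
Substituting knowns: -100.57 = 0.5·1000·(3.978² − V2²)/1000
Solving for V2: V2 = √(3.978² − 2·(-100.57·1000)/1000) = 14.73 m/s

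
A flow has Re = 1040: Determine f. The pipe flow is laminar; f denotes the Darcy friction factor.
Formula: f = \frac{64}{Re}
f = 64/1040 = 0.06154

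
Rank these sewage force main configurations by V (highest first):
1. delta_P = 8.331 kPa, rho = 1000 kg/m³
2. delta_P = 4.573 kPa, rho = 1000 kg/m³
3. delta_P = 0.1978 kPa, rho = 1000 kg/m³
Case 1: V = 4.082 m/s
Case 2: V = 3.024 m/s
Case 3: V = 0.629 m/s
Ranking (highest first): 1, 2, 3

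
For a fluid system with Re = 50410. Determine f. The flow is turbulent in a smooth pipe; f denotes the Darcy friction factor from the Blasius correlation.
Formula: f = \frac{0.316}{Re^{0.25}}
f = 0.316/50410^0.25 = 0.02109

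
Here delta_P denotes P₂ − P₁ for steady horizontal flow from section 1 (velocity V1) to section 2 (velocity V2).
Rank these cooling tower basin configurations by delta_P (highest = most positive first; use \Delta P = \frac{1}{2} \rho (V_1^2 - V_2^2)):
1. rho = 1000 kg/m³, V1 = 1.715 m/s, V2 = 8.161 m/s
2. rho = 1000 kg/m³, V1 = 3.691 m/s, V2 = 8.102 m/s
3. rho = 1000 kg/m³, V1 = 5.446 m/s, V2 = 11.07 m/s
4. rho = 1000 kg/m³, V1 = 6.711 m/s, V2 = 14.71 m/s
Case 1: delta_P = -31.83 kPa
Case 2: delta_P = -26.01 kPa
Case 3: delta_P = -46.44 kPa
Case 4: delta_P = -85.67 kPa
Ranking (highest first): 2, 1, 3, 4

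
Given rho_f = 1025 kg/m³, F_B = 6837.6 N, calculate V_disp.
Formula: F_B = \rho_f g V_{disp}
Substituting knowns: 6837.6 = 1025·9.81·V_disp
Solving for V_disp: V_disp = 6837.6/(1025·9.81) = 0.68 m³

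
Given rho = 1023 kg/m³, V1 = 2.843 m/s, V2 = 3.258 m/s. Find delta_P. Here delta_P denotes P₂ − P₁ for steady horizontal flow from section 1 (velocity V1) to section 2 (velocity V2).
Formula: \Delta P = \frac{1}{2} \rho (V_1^2 - V_2^2)
delta_P = 0.5·1023·(2.843² − 3.258²)/1000 = -1.295 kPa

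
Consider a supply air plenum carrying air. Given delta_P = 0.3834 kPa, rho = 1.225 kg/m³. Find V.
Formula: V = \sqrt{\frac{2 \Delta P}{\rho}}
V = √(2·(0.3834·1000)/1.225) = 25.02 m/s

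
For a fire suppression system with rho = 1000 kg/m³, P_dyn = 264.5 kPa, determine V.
Formula: P_{dyn} = \frac{1}{2} \rho V^2
Substituting knowns: 264.5 = 0.5·1000·V²/1000
Solving for V: V = √(2·(264.5·1000)/1000) = 23 m/s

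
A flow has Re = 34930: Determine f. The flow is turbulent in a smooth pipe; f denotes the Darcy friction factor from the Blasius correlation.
Formula: f = \frac{0.316}{Re^{0.25}}
f = 0.316/34930^0.25 = 0.02311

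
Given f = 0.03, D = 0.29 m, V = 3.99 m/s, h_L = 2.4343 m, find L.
Formula: h_L = f \frac{L}{D} \frac{V^2}{2g}
Substituting knowns: 2.4343 = 0.03·(L/0.29)·3.99²/(2·9.81)
Solving for L: L = 2.4343·2·9.81·0.29/(0.03·3.99²) = 29 m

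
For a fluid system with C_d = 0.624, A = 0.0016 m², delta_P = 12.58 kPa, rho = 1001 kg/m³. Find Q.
Formula: Q = C_d A \sqrt{\frac{2 \Delta P}{\rho}}
Q = 0.624·0.0016·√(2·(12.58·1000)/1001)·1000 = 5.005 L/s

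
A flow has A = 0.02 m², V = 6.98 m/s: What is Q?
Formula: Q = A V
Q = 0.02·6.98·1000 = 139.6 L/s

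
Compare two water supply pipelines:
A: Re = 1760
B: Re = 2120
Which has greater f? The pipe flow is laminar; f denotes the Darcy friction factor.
f(A) = 0.03636, f(B) = 0.03019. Answer: A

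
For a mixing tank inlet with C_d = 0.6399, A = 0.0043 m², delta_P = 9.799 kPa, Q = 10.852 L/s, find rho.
Formula: Q = C_d A \sqrt{\frac{2 \Delta P}{\rho}}
Substituting knowns: 10.852 = 0.6399·0.0043·√(2·(9.799·1000)/rho)·1000
Solving for rho: rho = 2·(9.799·1000)/((10.852/1000)/(0.6399·0.0043))² = 1260 kg/m³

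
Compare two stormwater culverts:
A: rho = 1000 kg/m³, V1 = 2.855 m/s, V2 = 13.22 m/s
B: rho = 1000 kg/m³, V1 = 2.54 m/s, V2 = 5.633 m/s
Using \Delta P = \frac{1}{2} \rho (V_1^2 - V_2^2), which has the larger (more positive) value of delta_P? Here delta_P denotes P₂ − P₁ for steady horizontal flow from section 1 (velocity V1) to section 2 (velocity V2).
delta_P(A) = -83.31 kPa, delta_P(B) = -12.64 kPa. Answer: B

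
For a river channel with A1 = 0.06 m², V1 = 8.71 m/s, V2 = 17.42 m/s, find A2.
Formula: V_2 = \frac{A_1 V_1}{A_2}
Substituting knowns: 17.42 = 0.06·8.71/A2
Solving for A2: A2 = 0.06·8.71/17.42 = 0.03 m²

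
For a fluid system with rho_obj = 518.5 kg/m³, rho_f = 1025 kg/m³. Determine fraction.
Formula: f_{sub} = \frac{\rho_{obj}}{\rho_f}
fraction = 518.5/1025 = 0.5059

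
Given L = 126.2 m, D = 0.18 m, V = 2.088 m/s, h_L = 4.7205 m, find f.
Formula: h_L = f \frac{L}{D} \frac{V^2}{2g}
Substituting knowns: 4.7205 = f·(126.2/0.18)·2.088²/(2·9.81)
Solving for f: f = 4.7205·2·9.81/((126.2/0.18)·2.088²) = 0.0303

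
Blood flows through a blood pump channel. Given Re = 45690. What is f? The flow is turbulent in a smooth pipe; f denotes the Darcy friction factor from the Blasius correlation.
Formula: f = \frac{0.316}{Re^{0.25}}
f = 0.316/45690^0.25 = 0.02161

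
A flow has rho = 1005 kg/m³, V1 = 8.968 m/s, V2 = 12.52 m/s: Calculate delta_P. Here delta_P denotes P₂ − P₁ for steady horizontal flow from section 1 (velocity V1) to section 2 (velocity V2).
Formula: \Delta P = \frac{1}{2} \rho (V_1^2 - V_2^2)
delta_P = 0.5·1005·(8.968² − 12.52²)/1000 = -38.35 kPa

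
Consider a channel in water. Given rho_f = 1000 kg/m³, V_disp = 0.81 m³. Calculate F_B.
Formula: F_B = \rho_f g V_{disp}
F_B = 1000·9.81·0.81 = 7946 N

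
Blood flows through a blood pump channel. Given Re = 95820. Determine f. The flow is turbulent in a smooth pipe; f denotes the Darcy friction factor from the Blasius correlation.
Formula: f = \frac{0.316}{Re^{0.25}}
f = 0.316/95820^0.25 = 0.01796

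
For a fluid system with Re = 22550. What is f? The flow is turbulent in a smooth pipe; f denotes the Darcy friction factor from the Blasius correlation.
Formula: f = \frac{0.316}{Re^{0.25}}
f = 0.316/22550^0.25 = 0.02579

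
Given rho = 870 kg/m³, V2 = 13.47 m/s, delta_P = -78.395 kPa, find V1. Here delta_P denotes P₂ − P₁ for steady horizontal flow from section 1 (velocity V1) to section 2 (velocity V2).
Formula: \Delta P = \frac{1}{2} \rho (V_1^2 - V_2^2)
Substituting knowns: -78.395 = 0.5·870·(V1² − 13.47²)/1000
Solving for V1: V1 = √(13.47² + 2·(-78.395·1000)/870) = 1.106 m/s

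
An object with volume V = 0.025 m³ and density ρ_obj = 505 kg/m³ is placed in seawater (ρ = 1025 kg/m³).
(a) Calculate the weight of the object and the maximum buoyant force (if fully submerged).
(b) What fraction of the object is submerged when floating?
(a) W=rho_obj*g*V=505*9.81*0.025=123.9 N; F_B(max)=rho*g*V=1025*9.81*0.025=251.4 N
(b) Floating fraction=rho_obj/rho=505/1025=0.493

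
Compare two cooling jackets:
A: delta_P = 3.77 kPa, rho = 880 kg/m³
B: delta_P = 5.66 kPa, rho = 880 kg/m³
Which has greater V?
V(A) = 2.927 m/s, V(B) = 3.587 m/s. Answer: B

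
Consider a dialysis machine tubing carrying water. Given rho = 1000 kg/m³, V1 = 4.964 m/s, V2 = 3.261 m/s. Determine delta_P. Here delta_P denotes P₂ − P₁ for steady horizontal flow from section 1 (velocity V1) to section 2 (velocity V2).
Formula: \Delta P = \frac{1}{2} \rho (V_1^2 - V_2^2)
delta_P = 0.5·1000·(4.964² − 3.261²)/1000 = 7.004 kPa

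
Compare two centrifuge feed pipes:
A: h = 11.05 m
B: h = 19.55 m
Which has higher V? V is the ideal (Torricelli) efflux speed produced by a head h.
V(A) = 14.72 m/s, V(B) = 19.58 m/s. Answer: B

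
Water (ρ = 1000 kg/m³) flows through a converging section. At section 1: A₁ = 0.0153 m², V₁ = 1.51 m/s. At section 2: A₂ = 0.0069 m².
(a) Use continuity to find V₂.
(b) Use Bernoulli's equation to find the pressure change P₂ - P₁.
(a) Continuity: A₁V₁=A₂V₂ -> V₂=A₁V₁/A₂=0.0153*1.51/0.0069=3.35 m/s
(b) Bernoulli: P₂-P₁=0.5*rho*(V₁^2-V₂^2)/1000=0.5*1000*(1.51^2-3.35^2)/1000=-4.471 kPa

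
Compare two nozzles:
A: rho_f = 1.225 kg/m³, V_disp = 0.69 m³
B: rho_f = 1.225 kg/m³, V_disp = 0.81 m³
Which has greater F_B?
F_B(A) = 8.292 N, F_B(B) = 9.734 N. Answer: B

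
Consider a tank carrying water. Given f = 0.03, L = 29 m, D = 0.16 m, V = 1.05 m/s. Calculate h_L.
Formula: h_L = f \frac{L}{D} \frac{V^2}{2g}
h_L = 0.03·(29/0.16)·1.05²/(2·9.81) = 0.3055 m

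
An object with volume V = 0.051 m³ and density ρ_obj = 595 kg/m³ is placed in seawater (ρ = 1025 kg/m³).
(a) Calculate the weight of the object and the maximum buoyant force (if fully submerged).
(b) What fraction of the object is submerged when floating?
(a) W=rho_obj*g*V=595*9.81*0.051=297.7 N; F_B(max)=rho*g*V=1025*9.81*0.051=512.8 N
(b) Floating fraction=rho_obj/rho=595/1025=0.580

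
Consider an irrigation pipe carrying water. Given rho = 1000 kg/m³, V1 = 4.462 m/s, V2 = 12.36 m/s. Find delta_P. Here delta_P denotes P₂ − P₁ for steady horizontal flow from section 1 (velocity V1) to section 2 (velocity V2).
Formula: \Delta P = \frac{1}{2} \rho (V_1^2 - V_2^2)
delta_P = 0.5·1000·(4.462² − 12.36²)/1000 = -66.43 kPa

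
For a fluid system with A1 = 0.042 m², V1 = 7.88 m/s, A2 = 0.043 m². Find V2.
Formula: V_2 = \frac{A_1 V_1}{A_2}
V2 = 0.042·7.88/0.043 = 7.697 m/s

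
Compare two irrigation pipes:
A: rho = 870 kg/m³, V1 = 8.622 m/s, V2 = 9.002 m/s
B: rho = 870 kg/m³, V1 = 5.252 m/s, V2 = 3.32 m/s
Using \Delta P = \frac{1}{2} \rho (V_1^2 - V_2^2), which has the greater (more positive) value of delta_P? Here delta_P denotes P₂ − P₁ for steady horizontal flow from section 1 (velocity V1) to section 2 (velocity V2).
delta_P(A) = -2.913 kPa, delta_P(B) = 7.204 kPa. Answer: B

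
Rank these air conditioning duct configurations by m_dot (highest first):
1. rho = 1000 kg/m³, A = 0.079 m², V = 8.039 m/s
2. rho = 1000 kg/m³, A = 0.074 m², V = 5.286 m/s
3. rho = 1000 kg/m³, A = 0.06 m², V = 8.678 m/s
Case 1: m_dot = 635.1 kg/s
Case 2: m_dot = 391.2 kg/s
Case 3: m_dot = 520.7 kg/s
Ranking (highest first): 1, 3, 2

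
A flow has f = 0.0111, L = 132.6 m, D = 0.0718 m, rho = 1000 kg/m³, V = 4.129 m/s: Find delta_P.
Formula: \Delta P = f \frac{L}{D} \frac{\rho V^2}{2}
delta_P = 0.0111·(132.6/0.0718)·0.5·1000·4.129²/1000 = 174.7 kPa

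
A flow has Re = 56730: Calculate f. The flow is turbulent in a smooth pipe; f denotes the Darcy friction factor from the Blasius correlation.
Formula: f = \frac{0.316}{Re^{0.25}}
f = 0.316/56730^0.25 = 0.02048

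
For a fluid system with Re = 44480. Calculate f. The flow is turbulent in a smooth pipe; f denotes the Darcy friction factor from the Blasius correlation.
Formula: f = \frac{0.316}{Re^{0.25}}
f = 0.316/44480^0.25 = 0.02176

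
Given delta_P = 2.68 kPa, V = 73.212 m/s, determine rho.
Formula: V = \sqrt{\frac{2 \Delta P}{\rho}}
Substituting knowns: 73.212 = √(2·(2.68·1000)/rho)
Solving for rho: rho = 2·(2.68·1000)/73.212² = 1 kg/m³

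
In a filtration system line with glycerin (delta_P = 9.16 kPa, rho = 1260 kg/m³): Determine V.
Formula: V = \sqrt{\frac{2 \Delta P}{\rho}}
V = √(2·(9.16·1000)/1260) = 3.813 m/s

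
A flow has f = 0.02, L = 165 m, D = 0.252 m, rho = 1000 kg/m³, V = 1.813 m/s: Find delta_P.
Formula: \Delta P = f \frac{L}{D} \frac{\rho V^2}{2}
delta_P = 0.02·(165/0.252)·0.5·1000·1.813²/1000 = 21.52 kPa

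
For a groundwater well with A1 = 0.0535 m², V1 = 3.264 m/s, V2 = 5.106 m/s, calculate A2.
Formula: V_2 = \frac{A_1 V_1}{A_2}
Substituting knowns: 5.106 = 0.0535·3.264/A2
Solving for A2: A2 = 0.0535·3.264/5.106 = 0.0342 m²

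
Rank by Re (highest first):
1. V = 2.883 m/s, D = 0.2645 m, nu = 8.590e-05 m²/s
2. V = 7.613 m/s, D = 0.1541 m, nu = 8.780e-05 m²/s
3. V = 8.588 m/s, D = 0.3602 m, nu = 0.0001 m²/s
Case 1: Re = 8877
Case 2: Re = 13362
Case 3: Re = 30934
Ranking (highest first): 3, 2, 1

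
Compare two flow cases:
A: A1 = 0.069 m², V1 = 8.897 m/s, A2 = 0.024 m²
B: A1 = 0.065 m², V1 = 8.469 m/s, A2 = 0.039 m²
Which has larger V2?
V2(A) = 25.58 m/s, V2(B) = 14.12 m/s. Answer: A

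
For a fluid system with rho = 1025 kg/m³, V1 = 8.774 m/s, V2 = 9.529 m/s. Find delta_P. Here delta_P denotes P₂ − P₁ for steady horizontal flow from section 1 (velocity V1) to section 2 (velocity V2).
Formula: \Delta P = \frac{1}{2} \rho (V_1^2 - V_2^2)
delta_P = 0.5·1025·(8.774² − 9.529²)/1000 = -7.082 kPa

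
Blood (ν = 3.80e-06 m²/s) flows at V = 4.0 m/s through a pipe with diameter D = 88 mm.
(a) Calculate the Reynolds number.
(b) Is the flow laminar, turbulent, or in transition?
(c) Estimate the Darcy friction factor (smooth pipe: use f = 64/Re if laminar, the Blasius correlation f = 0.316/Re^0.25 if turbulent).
(a) Re = V·D/ν = 4.0·0.088/3.80e-06 = 92632
(b) Flow regime: turbulent (Re > 4000)
(c) Friction factor: f = 0.316/Re^0.25 = 0.316/92632^0.25 = 0.01811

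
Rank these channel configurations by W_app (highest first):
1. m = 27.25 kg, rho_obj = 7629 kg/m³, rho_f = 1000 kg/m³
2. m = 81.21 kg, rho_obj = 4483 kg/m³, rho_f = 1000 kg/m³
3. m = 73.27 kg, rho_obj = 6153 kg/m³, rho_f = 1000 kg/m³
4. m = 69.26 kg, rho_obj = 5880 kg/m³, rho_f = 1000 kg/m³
Case 1: W_app = 232.3 N
Case 2: W_app = 619 N
Case 3: W_app = 602 N
Case 4: W_app = 563.9 N
Ranking (highest first): 2, 3, 4, 1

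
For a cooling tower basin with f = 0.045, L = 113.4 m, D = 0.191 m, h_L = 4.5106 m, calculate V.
Formula: h_L = f \frac{L}{D} \frac{V^2}{2g}
Substituting knowns: 4.5106 = 0.045·(113.4/0.191)·V²/(2·9.81)
Solving for V: V = √(4.5106·2·9.81/(0.045·(113.4/0.191))) = 1.82 m/s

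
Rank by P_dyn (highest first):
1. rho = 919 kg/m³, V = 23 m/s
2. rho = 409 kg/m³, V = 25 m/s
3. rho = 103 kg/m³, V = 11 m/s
Case 1: P_dyn = 243.1 kPa
Case 2: P_dyn = 127.8 kPa
Case 3: P_dyn = 6.231 kPa
Ranking (highest first): 1, 2, 3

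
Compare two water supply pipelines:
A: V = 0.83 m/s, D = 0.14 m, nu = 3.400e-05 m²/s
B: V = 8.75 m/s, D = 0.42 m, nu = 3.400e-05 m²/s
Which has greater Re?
Re(A) = 3418, Re(B) = 108088. Answer: B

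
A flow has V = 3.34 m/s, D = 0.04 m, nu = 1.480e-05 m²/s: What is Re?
Formula: Re = \frac{V D}{\nu}
Re = 3.34·0.04/1.480e-05 = 9027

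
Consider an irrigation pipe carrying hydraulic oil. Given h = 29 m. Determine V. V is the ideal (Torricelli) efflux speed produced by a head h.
Formula: V = \sqrt{2 g h}
V = √(2·9.81·29) = 23.85 m/s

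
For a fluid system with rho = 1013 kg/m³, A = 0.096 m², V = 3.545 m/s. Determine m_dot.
Formula: \dot{m} = \rho A V
m_dot = 1013·0.096·3.545 = 344.7 kg/s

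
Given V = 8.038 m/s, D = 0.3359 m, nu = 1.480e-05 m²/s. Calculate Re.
Formula: Re = \frac{V D}{\nu}
Re = 8.038·0.3359/1.480e-05 = 182430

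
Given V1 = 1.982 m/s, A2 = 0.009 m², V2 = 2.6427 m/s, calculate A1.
Formula: V_2 = \frac{A_1 V_1}{A_2}
Substituting knowns: 2.6427 = A1·1.982/0.009
Solving for A1: A1 = 2.6427·0.009/1.982 = 0.012 m²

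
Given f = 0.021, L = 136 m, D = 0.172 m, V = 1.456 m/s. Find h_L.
Formula: h_L = f \frac{L}{D} \frac{V^2}{2g}
h_L = 0.021·(136/0.172)·1.456²/(2·9.81) = 1.794 m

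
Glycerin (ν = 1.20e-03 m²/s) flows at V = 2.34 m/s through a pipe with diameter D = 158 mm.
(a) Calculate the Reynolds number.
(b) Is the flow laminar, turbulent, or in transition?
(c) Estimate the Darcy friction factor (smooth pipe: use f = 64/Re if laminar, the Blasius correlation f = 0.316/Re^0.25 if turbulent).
(a) Re = V·D/ν = 2.34·0.158/1.20e-03 = 308.1
(b) Flow regime: laminar (Re < 2300)
(c) Friction factor: f = 64/Re = 64/308.1 = 0.2077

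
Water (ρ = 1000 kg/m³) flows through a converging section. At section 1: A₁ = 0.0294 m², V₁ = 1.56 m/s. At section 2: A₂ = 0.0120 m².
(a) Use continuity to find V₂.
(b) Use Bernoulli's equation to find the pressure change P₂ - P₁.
(a) Continuity: A₁V₁=A₂V₂ -> V₂=A₁V₁/A₂=0.0294*1.56/0.0120=3.82 m/s
(b) Bernoulli: P₂-P₁=0.5*rho*(V₁^2-V₂^2)/1000=0.5*1000*(1.56^2-3.82^2)/1000=-6.079 kPa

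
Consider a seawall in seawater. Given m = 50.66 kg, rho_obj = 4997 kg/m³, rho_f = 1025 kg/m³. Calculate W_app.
Formula: W_{app} = mg\left(1 - \frac{\rho_f}{\rho_{obj}}\right)
W_app = 50.66·9.81·(1 − 1025/4997) = 395 N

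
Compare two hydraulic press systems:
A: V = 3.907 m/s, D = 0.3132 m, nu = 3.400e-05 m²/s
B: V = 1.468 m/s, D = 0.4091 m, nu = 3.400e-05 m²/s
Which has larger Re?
Re(A) = 35990, Re(B) = 17663. Answer: A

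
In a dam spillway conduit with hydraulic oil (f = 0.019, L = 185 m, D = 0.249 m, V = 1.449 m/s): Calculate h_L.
Formula: h_L = f \frac{L}{D} \frac{V^2}{2g}
h_L = 0.019·(185/0.249)·1.449²/(2·9.81) = 1.511 m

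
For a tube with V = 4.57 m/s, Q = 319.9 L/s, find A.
Formula: Q = A V
Substituting knowns: 319.9 = A·4.57·1000
Solving for A: A = (319.9/1000)/4.57 = 0.07 m²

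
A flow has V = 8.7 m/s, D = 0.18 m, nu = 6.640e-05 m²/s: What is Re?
Formula: Re = \frac{V D}{\nu}
Re = 8.7·0.18/6.640e-05 = 23584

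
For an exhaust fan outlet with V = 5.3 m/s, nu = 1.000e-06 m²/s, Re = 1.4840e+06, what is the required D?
Formula: Re = \frac{V D}{\nu}
Substituting knowns: 1.4840e+06 = 5.3·D/1.000e-06
Solving for D: D = 1.4840e+06·1.000e-06/5.3 = 0.28 m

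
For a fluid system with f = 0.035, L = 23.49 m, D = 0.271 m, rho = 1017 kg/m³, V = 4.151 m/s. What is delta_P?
Formula: \Delta P = f \frac{L}{D} \frac{\rho V^2}{2}
delta_P = 0.035·(23.49/0.271)·0.5·1017·4.151²/1000 = 26.58 kPa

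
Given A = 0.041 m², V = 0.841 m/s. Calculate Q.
Formula: Q = A V
Q = 0.041·0.841·1000 = 34.48 L/s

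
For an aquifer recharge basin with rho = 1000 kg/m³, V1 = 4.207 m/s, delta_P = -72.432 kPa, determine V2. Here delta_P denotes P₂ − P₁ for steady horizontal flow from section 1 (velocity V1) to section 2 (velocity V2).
Formula: \Delta P = \frac{1}{2} \rho (V_1^2 - V_2^2)
Substituting knowns: -72.432 = 0.5·1000·(4.207² − V2²)/1000
Solving for V2: V2 = √(4.207² − 2·(-72.432·1000)/1000) = 12.75 m/s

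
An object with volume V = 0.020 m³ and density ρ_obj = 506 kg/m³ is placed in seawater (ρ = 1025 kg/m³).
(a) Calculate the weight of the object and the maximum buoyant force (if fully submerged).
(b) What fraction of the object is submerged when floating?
(a) W=rho_obj*g*V=506*9.81*0.020=99.3 N; F_B(max)=rho*g*V=1025*9.81*0.020=201.1 N
(b) Floating fraction=rho_obj/rho=506/1025=0.494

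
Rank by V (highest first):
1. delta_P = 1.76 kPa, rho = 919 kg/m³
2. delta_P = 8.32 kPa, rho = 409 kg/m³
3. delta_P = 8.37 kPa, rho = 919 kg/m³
Case 1: V = 1.957 m/s
Case 2: V = 6.378 m/s
Case 3: V = 4.268 m/s
Ranking (highest first): 2, 3, 1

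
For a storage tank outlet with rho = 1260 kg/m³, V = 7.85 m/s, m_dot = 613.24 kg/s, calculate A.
Formula: \dot{m} = \rho A V
Substituting knowns: 613.24 = 1260·A·7.85
Solving for A: A = 613.24/(1260·7.85) = 0.062 m²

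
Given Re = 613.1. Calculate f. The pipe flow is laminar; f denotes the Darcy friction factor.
Formula: f = \frac{64}{Re}
f = 64/613.1 = 0.1044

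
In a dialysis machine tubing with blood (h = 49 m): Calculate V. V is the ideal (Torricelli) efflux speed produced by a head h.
Formula: V = \sqrt{2 g h}
V = √(2·9.81·49) = 31.01 m/s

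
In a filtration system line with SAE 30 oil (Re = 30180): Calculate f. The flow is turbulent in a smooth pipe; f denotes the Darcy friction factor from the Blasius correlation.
Formula: f = \frac{0.316}{Re^{0.25}}
f = 0.316/30180^0.25 = 0.02397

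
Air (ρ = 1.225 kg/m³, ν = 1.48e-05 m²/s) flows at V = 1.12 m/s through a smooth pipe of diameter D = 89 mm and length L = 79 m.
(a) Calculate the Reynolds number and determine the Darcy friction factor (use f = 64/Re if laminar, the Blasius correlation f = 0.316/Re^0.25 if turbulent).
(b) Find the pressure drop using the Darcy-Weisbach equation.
(a) Re = V·D/ν = 1.12·0.089/1.48e-05 = 6735.1 → turbulent (Re > 4000); f = 0.316/Re^0.25 = 0.316/6735.1^0.25 = 0.034882
(b) Darcy-Weisbach: ΔP = f·(L/D)·½ρV²/1000 = 0.034882·(79/0.089)·½·1.225·1.12²/1000 = 0.02379 kPa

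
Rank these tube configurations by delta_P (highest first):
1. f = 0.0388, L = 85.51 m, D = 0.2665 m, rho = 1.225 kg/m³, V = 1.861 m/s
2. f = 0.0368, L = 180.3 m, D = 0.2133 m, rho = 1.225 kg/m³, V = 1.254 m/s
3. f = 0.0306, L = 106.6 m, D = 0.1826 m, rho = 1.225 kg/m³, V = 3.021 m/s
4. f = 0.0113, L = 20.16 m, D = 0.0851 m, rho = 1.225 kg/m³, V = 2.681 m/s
Case 1: delta_P = 0.02641 kPa
Case 2: delta_P = 0.02996 kPa
Case 3: delta_P = 0.09986 kPa
Case 4: delta_P = 0.01179 kPa
Ranking (highest first): 3, 2, 1, 4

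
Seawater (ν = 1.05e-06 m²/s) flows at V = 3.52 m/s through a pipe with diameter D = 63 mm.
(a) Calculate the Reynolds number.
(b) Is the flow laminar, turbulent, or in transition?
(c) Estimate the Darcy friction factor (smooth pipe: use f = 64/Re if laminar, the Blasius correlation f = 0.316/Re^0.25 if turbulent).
(a) Re = V·D/ν = 3.52·0.063/1.05e-06 = 211200
(b) Flow regime: turbulent (Re > 4000)
(c) Friction factor: f = 0.316/Re^0.25 = 0.316/211200^0.25 = 0.01474 (Blasius is strictly valid for Re ≲ 1e5; used here as the smooth-pipe estimate the problem specifies)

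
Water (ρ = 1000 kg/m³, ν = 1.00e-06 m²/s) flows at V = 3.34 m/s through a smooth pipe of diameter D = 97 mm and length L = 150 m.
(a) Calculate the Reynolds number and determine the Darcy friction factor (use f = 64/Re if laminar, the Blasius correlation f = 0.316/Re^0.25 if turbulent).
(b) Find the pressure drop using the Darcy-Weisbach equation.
(a) Re = V·D/ν = 3.34·0.097/1.00e-06 = 323980 → turbulent (Re > 4000); f = 0.316/Re^0.25 = 0.316/323980^0.25 = 0.013245 (Blasius is strictly valid for Re ≲ 1e5; used here as the smooth-pipe estimate the problem specifies)
(b) Darcy-Weisbach: ΔP = f·(L/D)·½ρV²/1000 = 0.013245·(150/0.097)·½·1000·3.34²/1000 = 114.2 kPa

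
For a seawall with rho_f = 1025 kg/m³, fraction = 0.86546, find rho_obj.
Formula: f_{sub} = \frac{\rho_{obj}}{\rho_f}
Substituting knowns: 0.86546 = rho_obj/1025
Solving for rho_obj: rho_obj = 0.86546·1025 = 887.1 kg/m³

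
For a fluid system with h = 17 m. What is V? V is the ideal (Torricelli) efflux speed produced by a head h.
Formula: V = \sqrt{2 g h}
V = √(2·9.81·17) = 18.26 m/s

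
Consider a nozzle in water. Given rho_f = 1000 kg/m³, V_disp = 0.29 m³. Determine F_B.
Formula: F_B = \rho_f g V_{disp}
F_B = 1000·9.81·0.29 = 2845 N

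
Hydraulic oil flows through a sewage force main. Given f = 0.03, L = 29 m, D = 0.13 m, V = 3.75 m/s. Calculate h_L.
Formula: h_L = f \frac{L}{D} \frac{V^2}{2g}
h_L = 0.03·(29/0.13)·3.75²/(2·9.81) = 4.797 m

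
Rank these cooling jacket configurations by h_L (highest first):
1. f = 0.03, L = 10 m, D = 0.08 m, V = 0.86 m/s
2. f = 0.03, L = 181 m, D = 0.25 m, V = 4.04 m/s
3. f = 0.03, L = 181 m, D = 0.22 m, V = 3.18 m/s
Case 1: h_L = 0.1414 m
Case 2: h_L = 18.07 m
Case 3: h_L = 12.72 m
Ranking (highest first): 2, 3, 1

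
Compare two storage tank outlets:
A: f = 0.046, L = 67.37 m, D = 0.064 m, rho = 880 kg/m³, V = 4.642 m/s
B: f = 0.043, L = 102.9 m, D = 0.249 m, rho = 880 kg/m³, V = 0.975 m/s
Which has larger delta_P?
delta_P(A) = 459.1 kPa, delta_P(B) = 7.433 kPa. Answer: A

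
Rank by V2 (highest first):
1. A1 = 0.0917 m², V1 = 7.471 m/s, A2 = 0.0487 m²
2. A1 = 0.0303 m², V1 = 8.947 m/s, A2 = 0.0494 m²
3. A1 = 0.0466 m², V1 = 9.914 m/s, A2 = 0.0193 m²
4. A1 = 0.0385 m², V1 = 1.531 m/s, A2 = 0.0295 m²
Case 1: V2 = 14.07 m/s
Case 2: V2 = 5.488 m/s
Case 3: V2 = 23.94 m/s
Case 4: V2 = 1.998 m/s
Ranking (highest first): 3, 1, 2, 4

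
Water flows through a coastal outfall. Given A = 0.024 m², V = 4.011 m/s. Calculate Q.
Formula: Q = A V
Q = 0.024·4.011·1000 = 96.26 L/s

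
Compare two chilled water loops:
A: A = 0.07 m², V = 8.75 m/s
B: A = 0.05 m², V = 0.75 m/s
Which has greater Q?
Q(A) = 612.5 L/s, Q(B) = 37.5 L/s. Answer: A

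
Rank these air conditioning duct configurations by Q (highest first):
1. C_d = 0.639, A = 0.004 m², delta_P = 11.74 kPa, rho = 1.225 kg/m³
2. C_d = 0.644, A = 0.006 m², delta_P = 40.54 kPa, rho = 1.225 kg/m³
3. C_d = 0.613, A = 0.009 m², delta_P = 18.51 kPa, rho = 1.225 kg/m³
Case 1: Q = 353.9 L/s
Case 2: Q = 994.1 L/s
Case 3: Q = 959.1 L/s
Ranking (highest first): 2, 3, 1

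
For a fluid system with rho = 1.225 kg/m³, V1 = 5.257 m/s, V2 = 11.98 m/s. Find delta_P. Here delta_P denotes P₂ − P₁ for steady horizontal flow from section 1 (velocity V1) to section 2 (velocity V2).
Formula: \Delta P = \frac{1}{2} \rho (V_1^2 - V_2^2)
delta_P = 0.5·1.225·(5.257² − 11.98²)/1000 = -0.07098 kPa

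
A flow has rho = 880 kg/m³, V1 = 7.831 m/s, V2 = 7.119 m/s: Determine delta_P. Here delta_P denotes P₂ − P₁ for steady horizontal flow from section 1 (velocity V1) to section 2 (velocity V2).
Formula: \Delta P = \frac{1}{2} \rho (V_1^2 - V_2^2)
delta_P = 0.5·880·(7.831² − 7.119²)/1000 = 4.684 kPa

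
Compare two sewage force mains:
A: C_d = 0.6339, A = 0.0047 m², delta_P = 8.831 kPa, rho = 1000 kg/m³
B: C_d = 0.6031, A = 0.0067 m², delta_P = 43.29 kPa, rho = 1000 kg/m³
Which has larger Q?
Q(A) = 12.52 L/s, Q(B) = 37.6 L/s. Answer: B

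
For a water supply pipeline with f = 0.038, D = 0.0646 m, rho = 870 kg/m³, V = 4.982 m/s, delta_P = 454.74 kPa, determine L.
Formula: \Delta P = f \frac{L}{D} \frac{\rho V^2}{2}
Substituting knowns: 454.74 = 0.038·(L/0.0646)·0.5·870·4.982²/1000
Solving for L: L = (454.74·1000)·0.0646/(0.038·0.5·870·4.982²) = 71.6 m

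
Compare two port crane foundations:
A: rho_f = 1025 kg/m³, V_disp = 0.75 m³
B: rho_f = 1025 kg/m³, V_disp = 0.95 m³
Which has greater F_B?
F_B(A) = 7541 N, F_B(B) = 9552 N. Answer: B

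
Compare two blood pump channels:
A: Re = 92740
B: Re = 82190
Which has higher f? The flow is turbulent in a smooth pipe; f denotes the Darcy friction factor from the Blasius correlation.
f(A) = 0.01811, f(B) = 0.01866. Answer: B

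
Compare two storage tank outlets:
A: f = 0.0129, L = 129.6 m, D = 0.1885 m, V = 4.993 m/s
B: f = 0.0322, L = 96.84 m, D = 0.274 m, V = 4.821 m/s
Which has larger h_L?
h_L(A) = 11.27 m, h_L(B) = 13.48 m. Answer: B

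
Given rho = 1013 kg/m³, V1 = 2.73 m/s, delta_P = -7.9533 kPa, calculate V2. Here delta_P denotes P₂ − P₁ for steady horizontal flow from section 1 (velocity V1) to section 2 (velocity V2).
Formula: \Delta P = \frac{1}{2} \rho (V_1^2 - V_2^2)
Substituting knowns: -7.9533 = 0.5·1013·(2.73² − V2²)/1000
Solving for V2: V2 = √(2.73² − 2·(-7.9533·1000)/1013) = 4.812 m/s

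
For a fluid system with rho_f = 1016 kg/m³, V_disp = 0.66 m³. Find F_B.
Formula: F_B = \rho_f g V_{disp}
F_B = 1016·9.81·0.66 = 6578 N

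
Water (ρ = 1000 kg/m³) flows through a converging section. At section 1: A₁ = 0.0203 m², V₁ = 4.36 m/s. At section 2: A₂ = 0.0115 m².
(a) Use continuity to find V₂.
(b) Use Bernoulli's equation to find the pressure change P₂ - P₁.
(a) Continuity: A₁V₁=A₂V₂ -> V₂=A₁V₁/A₂=0.0203*4.36/0.0115=7.70 m/s
(b) Bernoulli: P₂-P₁=0.5*rho*(V₁^2-V₂^2)/1000=0.5*1000*(4.36^2-7.70^2)/1000=-20.14 kPa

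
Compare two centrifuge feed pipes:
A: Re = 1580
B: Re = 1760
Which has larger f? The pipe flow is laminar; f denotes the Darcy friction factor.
f(A) = 0.04051, f(B) = 0.03636. Answer: A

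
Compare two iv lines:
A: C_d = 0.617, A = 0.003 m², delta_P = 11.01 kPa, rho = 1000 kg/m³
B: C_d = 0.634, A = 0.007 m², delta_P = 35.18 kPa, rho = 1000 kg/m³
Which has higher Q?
Q(A) = 8.686 L/s, Q(B) = 37.23 L/s. Answer: B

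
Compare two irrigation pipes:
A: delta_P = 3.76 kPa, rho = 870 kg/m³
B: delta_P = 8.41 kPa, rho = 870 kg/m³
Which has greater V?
V(A) = 2.94 m/s, V(B) = 4.397 m/s. Answer: B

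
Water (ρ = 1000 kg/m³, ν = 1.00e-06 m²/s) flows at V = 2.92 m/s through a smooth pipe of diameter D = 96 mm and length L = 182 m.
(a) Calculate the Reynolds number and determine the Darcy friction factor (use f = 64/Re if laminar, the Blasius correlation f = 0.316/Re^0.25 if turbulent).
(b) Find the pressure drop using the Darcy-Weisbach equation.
(a) Re = V·D/ν = 2.92·0.096/1.00e-06 = 280320 → turbulent (Re > 4000); f = 0.316/Re^0.25 = 0.316/280320^0.25 = 0.013733 (Blasius is strictly valid for Re ≲ 1e5; used here as the smooth-pipe estimate the problem specifies)
(b) Darcy-Weisbach: ΔP = f·(L/D)·½ρV²/1000 = 0.013733·(182/0.096)·½·1000·2.92²/1000 = 111 kPa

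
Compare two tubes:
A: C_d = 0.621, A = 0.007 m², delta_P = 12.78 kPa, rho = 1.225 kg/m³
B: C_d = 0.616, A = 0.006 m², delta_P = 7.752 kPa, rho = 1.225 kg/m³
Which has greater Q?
Q(A) = 627.9 L/s, Q(B) = 415.8 L/s. Answer: A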